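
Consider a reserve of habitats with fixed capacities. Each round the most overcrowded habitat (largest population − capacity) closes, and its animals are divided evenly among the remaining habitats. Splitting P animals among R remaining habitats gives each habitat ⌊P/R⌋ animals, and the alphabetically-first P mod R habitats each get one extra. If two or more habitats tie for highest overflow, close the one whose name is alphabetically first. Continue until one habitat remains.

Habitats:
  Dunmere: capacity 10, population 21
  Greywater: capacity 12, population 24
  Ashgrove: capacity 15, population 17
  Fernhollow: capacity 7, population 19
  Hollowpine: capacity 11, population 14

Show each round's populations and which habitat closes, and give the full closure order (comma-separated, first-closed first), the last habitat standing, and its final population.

Round 1: Ashgrove=17 Dunmere=21 Fernhollow=19 Greywater=24 Hollowpine=14 → close Fernhollow (overflow 12)
  19÷4 = 4 each, +1 to first 3
Round 2: Ashgrove=22 Dunmere=26 Greywater=29 Hollowpine=18 → close Greywater (overflow 17)
  29÷3 = 9 each, +1 to first 2
Round 3: Ashgrove=32 Dunmere=36 Hollowpine=27 → close Dunmere (overflow 26)
  36÷2 = 18 each, +1 to first 0
Round 4: Ashgrove=50 Hollowpine=45 → close Ashgrove (overflow 35)
  50÷1 = 50 each, +1 to first 0

Closure order: Fernhollow, Greywater, Dunmere, Ashgrove
Last habitat: Hollowpine with 95 animals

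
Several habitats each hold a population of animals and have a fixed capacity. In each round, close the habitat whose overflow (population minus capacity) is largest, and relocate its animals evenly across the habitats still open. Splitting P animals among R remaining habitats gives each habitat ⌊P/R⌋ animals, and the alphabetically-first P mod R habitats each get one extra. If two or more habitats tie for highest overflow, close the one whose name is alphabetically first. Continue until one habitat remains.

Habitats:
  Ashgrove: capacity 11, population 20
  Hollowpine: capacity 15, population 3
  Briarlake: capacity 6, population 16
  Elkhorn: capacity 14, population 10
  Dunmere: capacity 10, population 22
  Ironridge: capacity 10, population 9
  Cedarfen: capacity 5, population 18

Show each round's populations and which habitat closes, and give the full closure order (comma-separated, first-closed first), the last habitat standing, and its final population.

Closure order: Cedarfen, Dunmere, Briarlake, Ashgrove, Ironridge, Elkhorn
Last habitat: Hollowpine with 98 animals

Round 1: Ashgrove=20 Briarlake=16 Cedarfen=18 Dunmere=22 Elkhorn=10 Hollowpine=3 Ironridge=9 → close Cedarfen (overflow 13)
  18÷6 = 3 each, +1 to first 0
Round 2: Ashgrove=23 Briarlake=19 Dunmere=25 Elkhorn=13 Hollowpine=6 Ironridge=12 → close Dunmere (overflow 15)
  25÷5 = 5 each, +1 to first 0
Round 3: Ashgrove=28 Briarlake=24 Elkhorn=18 Hollowpine=11 Ironridge=17 → close Briarlake (overflow 18)
  24÷4 = 6 each, +1 to first 0
Round 4: Ashgrove=34 Elkhorn=24 Hollowpine=17 Ironridge=23 → close Ashgrove (overflow 23)
  34÷3 = 11 each, +1 to first 1
Round 5: Elkhorn=36 Hollowpine=28 Ironridge=34 → close Ironridge (overflow 24)
  34÷2 = 17 each, +1 to first 0
Round 6: Elkhorn=53 Hollowpine=45 → close Elkhorn (overflow 39)
  53÷1 = 53 each, +1 to first 0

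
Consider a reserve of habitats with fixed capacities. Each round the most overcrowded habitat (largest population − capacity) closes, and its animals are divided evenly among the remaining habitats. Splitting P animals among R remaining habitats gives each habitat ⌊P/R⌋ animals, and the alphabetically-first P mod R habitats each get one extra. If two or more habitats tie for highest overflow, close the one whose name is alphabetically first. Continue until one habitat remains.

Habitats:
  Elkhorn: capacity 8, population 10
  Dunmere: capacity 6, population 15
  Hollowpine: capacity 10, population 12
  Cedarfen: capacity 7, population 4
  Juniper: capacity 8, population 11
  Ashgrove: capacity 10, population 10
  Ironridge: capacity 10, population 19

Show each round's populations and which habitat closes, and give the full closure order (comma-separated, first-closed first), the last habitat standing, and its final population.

Closure order: Dunmere, Ironridge, Elkhorn, Ashgrove, Hollowpine, Juniper
Last habitat: Cedarfen with 81 animals

Round 1: Ashgrove=10 Cedarfen=4 Dunmere=15 Elkhorn=10 Hollowpine=12 Ironridge=19 Juniper=11 → close Dunmere (overflow 9)
  15÷6 = 2 each, +1 to first 3
Round 2: Ashgrove=13 Cedarfen=7 Elkhorn=13 Hollowpine=14 Ironridge=21 Juniper=13 → close Ironridge (overflow 11)
  21÷5 = 4 each, +1 to first 1
Round 3: Ashgrove=18 Cedarfen=11 Elkhorn=17 Hollowpine=18 Juniper=17 → close Elkhorn (overflow 9)
  17÷4 = 4 each, +1 to first 1
Round 4: Ashgrove=23 Cedarfen=15 Hollowpine=22 Juniper=21 → close Ashgrove (overflow 13)
  23÷3 = 7 each, +1 to first 2
Round 5: Cedarfen=23 Hollowpine=30 Juniper=28 → close Hollowpine (overflow 20)
  30÷2 = 15 each, +1 to first 0
Round 6: Cedarfen=38 Juniper=43 → close Juniper (overflow 35)
  43÷1 = 43 each, +1 to first 0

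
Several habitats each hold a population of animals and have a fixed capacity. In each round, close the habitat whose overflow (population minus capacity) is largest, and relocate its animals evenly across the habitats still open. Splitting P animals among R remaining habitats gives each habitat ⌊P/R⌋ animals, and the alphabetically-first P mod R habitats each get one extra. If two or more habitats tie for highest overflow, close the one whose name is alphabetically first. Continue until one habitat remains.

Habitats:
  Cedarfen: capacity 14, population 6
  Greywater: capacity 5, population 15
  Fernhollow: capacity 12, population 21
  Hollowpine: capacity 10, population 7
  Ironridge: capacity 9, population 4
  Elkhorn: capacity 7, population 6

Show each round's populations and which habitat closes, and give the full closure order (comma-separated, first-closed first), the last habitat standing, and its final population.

Round 1: Cedarfen=6 Elkhorn=6 Fernhollow=21 Greywater=15 Hollowpine=7 Ironridge=4 → close Greywater (overflow 10)
  15÷5 = 3 each, +1 to first 0
Round 2: Cedarfen=9 Elkhorn=9 Fernhollow=24 Hollowpine=10 Ironridge=7 → close Fernhollow (overflow 12)
  24÷4 = 6 each, +1 to first 0
Round 3: Cedarfen=15 Elkhorn=15 Hollowpine=16 Ironridge=13 → close Elkhorn (overflow 8)
  15÷3 = 5 each, +1 to first 0
Round 4: Cedarfen=20 Hollowpine=21 Ironridge=18 → close Hollowpine (overflow 11)
  21÷2 = 10 each, +1 to first 1
Round 5: Cedarfen=31 Ironridge=28 → close Ironridge (overflow 19)
  28÷1 = 28 each, +1 to first 0

Closure order: Greywater, Fernhollow, Elkhorn, Hollowpine, Ironridge
Last habitat: Cedarfen with 59 animals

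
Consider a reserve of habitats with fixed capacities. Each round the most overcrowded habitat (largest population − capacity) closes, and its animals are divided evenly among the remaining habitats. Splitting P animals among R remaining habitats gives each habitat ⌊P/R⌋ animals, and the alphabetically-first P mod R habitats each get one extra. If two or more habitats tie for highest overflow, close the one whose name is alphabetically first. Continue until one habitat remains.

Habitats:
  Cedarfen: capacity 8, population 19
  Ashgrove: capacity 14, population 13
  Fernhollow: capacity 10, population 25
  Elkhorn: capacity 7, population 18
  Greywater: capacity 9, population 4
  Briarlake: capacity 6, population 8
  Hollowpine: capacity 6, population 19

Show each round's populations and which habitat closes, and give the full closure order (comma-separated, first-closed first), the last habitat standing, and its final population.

Round 1: Ashgrove=13 Briarlake=8 Cedarfen=19 Elkhorn=18 Fernhollow=25 Greywater=4 Hollowpine=19 → close Fernhollow (overflow 15)
  25÷6 = 4 each, +1 to first 1
Round 2: Ashgrove=18 Briarlake=12 Cedarfen=23 Elkhorn=22 Greywater=8 Hollowpine=23 → close Hollowpine (overflow 17)
  23÷5 = 4 each, +1 to first 3
Round 3: Ashgrove=23 Briarlake=17 Cedarfen=28 Elkhorn=26 Greywater=12 → close Cedarfen (overflow 20)
  28÷4 = 7 each, +1 to first 0
Round 4: Ashgrove=30 Briarlake=24 Elkhorn=33 Greywater=19 → close Elkhorn (overflow 26)
  33÷3 = 11 each, +1 to first 0
Round 5: Ashgrove=41 Briarlake=35 Greywater=30 → close Briarlake (overflow 29)
  35÷2 = 17 each, +1 to first 1
Round 6: Ashgrove=59 Greywater=47 → close Ashgrove (overflow 45)
  59÷1 = 59 each, +1 to first 0

Closure order: Fernhollow, Hollowpine, Cedarfen, Elkhorn, Briarlake, Ashgrove
Last habitat: Greywater with 106 animals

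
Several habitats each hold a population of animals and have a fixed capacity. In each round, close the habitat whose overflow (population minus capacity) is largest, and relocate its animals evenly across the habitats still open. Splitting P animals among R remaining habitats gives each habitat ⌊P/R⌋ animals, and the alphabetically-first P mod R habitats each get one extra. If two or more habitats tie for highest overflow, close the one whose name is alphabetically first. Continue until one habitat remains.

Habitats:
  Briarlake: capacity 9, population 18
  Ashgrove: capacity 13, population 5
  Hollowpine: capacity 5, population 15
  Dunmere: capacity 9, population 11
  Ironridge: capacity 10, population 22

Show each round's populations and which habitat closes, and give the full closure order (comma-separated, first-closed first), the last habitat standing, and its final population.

Closure order: Ironridge, Briarlake, Hollowpine, Dunmere
Last habitat: Ashgrove with 71 animals

Round 1: Ashgrove=5 Briarlake=18 Dunmere=11 Hollowpine=15 Ironridge=22 → close Ironridge (overflow 12)
  22÷4 = 5 each, +1 to first 2
Round 2: Ashgrove=11 Briarlake=24 Dunmere=16 Hollowpine=20 → close Briarlake (overflow 15)
  24÷3 = 8 each, +1 to first 0
Round 3: Ashgrove=19 Dunmere=24 Hollowpine=28 → close Hollowpine (overflow 23)
  28÷2 = 14 each, +1 to first 0
Round 4: Ashgrove=33 Dunmere=38 → close Dunmere (overflow 29)
  38÷1 = 38 each, +1 to first 0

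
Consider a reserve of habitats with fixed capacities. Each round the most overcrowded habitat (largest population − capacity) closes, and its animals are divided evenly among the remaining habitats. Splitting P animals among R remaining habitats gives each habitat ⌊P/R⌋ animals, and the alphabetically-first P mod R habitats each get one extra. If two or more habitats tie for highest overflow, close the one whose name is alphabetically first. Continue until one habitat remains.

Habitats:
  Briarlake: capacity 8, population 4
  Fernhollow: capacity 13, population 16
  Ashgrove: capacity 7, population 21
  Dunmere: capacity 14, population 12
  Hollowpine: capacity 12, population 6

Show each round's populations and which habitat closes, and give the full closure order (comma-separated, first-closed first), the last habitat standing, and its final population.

Closure order: Ashgrove, Fernhollow, Dunmere, Briarlake
Last habitat: Hollowpine with 59 animals

Round 1: Ashgrove=21 Briarlake=4 Dunmere=12 Fernhollow=16 Hollowpine=6 → close Ashgrove (overflow 14)
  21÷4 = 5 each, +1 to first 1
Round 2: Briarlake=10 Dunmere=17 Fernhollow=21 Hollowpine=11 → close Fernhollow (overflow 8)
  21÷3 = 7 each, +1 to first 0
Round 3: Briarlake=17 Dunmere=24 Hollowpine=18 → close Dunmere (overflow 10)
  24÷2 = 12 each, +1 to first 0
Round 4: Briarlake=29 Hollowpine=30 → close Briarlake (overflow 21)
  29÷1 = 29 each, +1 to first 0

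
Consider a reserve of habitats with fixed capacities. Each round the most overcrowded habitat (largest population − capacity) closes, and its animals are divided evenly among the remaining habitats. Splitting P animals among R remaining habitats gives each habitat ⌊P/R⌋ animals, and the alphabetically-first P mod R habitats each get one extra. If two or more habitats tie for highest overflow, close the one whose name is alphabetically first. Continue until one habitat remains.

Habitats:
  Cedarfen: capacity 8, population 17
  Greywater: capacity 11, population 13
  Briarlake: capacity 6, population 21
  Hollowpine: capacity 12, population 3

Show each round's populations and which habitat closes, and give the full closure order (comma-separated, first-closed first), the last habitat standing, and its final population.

Closure order: Briarlake, Cedarfen, Greywater
Last habitat: Hollowpine with 54 animals

Round 1: Briarlake=21 Cedarfen=17 Greywater=13 Hollowpine=3 → close Briarlake (overflow 15)
  21÷3 = 7 each, +1 to first 0
Round 2: Cedarfen=24 Greywater=20 Hollowpine=10 → close Cedarfen (overflow 16)
  24÷2 = 12 each, +1 to first 0
Round 3: Greywater=32 Hollowpine=22 → close Greywater (overflow 21)
  32÷1 = 32 each, +1 to first 0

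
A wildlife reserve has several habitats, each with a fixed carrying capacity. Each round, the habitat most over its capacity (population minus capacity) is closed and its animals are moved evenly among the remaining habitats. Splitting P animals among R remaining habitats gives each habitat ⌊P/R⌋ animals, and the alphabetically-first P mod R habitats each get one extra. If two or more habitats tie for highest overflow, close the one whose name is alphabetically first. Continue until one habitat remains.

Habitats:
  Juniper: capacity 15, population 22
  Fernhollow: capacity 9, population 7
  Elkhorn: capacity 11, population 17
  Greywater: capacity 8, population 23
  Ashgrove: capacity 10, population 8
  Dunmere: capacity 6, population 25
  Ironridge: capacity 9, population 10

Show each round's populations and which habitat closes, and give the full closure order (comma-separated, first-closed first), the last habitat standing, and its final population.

Closure order: Dunmere, Greywater, Elkhorn, Juniper, Ashgrove, Ironridge
Last habitat: Fernhollow with 112 animals

Round 1: Ashgrove=8 Dunmere=25 Elkhorn=17 Fernhollow=7 Greywater=23 Ironridge=10 Juniper=22 → close Dunmere (overflow 19)
  25÷6 = 4 each, +1 to first 1
Round 2: Ashgrove=13 Elkhorn=21 Fernhollow=11 Greywater=27 Ironridge=14 Juniper=26 → close Greywater (overflow 19)
  27÷5 = 5 each, +1 to first 2
Round 3: Ashgrove=19 Elkhorn=27 Fernhollow=16 Ironridge=19 Juniper=31 → close Elkhorn (overflow 16)
  27÷4 = 6 each, +1 to first 3
Round 4: Ashgrove=26 Fernhollow=23 Ironridge=26 Juniper=37 → close Juniper (overflow 22)
  37÷3 = 12 each, +1 to first 1
Round 5: Ashgrove=39 Fernhollow=35 Ironridge=38 → close Ashgrove (overflow 29)
  39÷2 = 19 each, +1 to first 1
Round 6: Fernhollow=55 Ironridge=57 → close Ironridge (overflow 48)
  57÷1 = 57 each, +1 to first 0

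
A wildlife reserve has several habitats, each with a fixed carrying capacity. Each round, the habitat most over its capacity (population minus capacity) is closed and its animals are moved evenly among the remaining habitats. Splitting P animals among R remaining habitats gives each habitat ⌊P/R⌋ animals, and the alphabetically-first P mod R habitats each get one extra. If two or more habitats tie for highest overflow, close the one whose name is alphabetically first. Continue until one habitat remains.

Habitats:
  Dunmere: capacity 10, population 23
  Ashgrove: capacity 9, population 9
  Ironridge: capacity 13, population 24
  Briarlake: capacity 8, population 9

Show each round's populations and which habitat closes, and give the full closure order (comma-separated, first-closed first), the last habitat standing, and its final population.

Round 1: Ashgrove=9 Briarlake=9 Dunmere=23 Ironridge=24 → close Dunmere (overflow 13)
  23÷3 = 7 each, +1 to first 2
Round 2: Ashgrove=17 Briarlake=17 Ironridge=31 → close Ironridge (overflow 18)
  31÷2 = 15 each, +1 to first 1
Round 3: Ashgrove=33 Briarlake=32 → close Ashgrove (overflow 24)
  33÷1 = 33 each, +1 to first 0

Closure order: Dunmere, Ironridge, Ashgrove
Last habitat: Briarlake with 65 animals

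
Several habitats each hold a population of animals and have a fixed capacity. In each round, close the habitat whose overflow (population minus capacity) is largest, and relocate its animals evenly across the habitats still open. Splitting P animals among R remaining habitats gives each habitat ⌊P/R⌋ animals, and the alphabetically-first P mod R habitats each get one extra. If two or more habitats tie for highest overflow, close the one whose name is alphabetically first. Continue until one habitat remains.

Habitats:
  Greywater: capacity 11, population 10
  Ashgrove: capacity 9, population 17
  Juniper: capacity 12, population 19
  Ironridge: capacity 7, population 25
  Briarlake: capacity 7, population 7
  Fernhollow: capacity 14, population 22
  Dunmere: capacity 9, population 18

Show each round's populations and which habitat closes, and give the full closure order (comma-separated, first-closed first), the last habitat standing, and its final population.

Closure order: Ironridge, Ashgrove, Dunmere, Fernhollow, Juniper, Briarlake
Last habitat: Greywater with 118 animals

Round 1: Ashgrove=17 Briarlake=7 Dunmere=18 Fernhollow=22 Greywater=10 Ironridge=25 Juniper=19 → close Ironridge (overflow 18)
  25÷6 = 4 each, +1 to first 1
Round 2: Ashgrove=22 Briarlake=11 Dunmere=22 Fernhollow=26 Greywater=14 Juniper=23 → close Ashgrove (overflow 13)
  22÷5 = 4 each, +1 to first 2
Round 3: Briarlake=16 Dunmere=27 Fernhollow=30 Greywater=18 Juniper=27 → close Dunmere (overflow 18)
  27÷4 = 6 each, +1 to first 3
Round 4: Briarlake=23 Fernhollow=37 Greywater=25 Juniper=33 → close Fernhollow (overflow 23)
  37÷3 = 12 each, +1 to first 1
Round 5: Briarlake=36 Greywater=37 Juniper=45 → close Juniper (overflow 33)
  45÷2 = 22 each, +1 to first 1
Round 6: Briarlake=59 Greywater=59 → close Briarlake (overflow 52)
  59÷1 = 59 each, +1 to first 0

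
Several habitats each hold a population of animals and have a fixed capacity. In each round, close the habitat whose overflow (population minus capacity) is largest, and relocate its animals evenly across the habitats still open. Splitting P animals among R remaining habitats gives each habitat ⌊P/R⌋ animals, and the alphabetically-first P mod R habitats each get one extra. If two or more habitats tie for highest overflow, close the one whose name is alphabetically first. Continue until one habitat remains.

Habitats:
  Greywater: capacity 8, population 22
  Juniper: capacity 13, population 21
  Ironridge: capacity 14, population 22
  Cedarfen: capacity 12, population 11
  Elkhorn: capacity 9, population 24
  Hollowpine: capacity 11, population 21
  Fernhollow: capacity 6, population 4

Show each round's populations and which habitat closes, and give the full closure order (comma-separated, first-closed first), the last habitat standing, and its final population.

Closure order: Elkhorn, Greywater, Hollowpine, Ironridge, Juniper, Cedarfen
Last habitat: Fernhollow with 125 animals

Round 1: Cedarfen=11 Elkhorn=24 Fernhollow=4 Greywater=22 Hollowpine=21 Ironridge=22 Juniper=21 → close Elkhorn (overflow 15)
  24÷6 = 4 each, +1 to first 0
Round 2: Cedarfen=15 Fernhollow=8 Greywater=26 Hollowpine=25 Ironridge=26 Juniper=25 → close Greywater (overflow 18)
  26÷5 = 5 each, +1 to first 1
Round 3: Cedarfen=21 Fernhollow=13 Hollowpine=30 Ironridge=31 Juniper=30 → close Hollowpine (overflow 19)
  30÷4 = 7 each, +1 to first 2
Round 4: Cedarfen=29 Fernhollow=21 Ironridge=38 Juniper=37 → close Ironridge (overflow 24)
  38÷3 = 12 each, +1 to first 2
Round 5: Cedarfen=42 Fernhollow=34 Juniper=49 → close Juniper (overflow 36)
  49÷2 = 24 each, +1 to first 1
Round 6: Cedarfen=67 Fernhollow=58 → close Cedarfen (overflow 55)
  67÷1 = 67 each, +1 to first 0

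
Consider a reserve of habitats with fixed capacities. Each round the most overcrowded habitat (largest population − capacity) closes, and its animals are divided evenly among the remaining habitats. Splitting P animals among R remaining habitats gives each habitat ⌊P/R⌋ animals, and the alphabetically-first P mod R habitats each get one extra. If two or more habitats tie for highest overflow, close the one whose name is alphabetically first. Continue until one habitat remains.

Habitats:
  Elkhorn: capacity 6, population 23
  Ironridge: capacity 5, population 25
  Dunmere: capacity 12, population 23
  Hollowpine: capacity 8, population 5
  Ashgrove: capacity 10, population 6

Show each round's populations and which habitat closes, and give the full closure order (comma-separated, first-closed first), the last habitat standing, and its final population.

Closure order: Ironridge, Elkhorn, Dunmere, Ashgrove
Last habitat: Hollowpine with 82 animals

Round 1: Ashgrove=6 Dunmere=23 Elkhorn=23 Hollowpine=5 Ironridge=25 → close Ironridge (overflow 20)
  25÷4 = 6 each, +1 to first 1
Round 2: Ashgrove=13 Dunmere=29 Elkhorn=29 Hollowpine=11 → close Elkhorn (overflow 23)
  29÷3 = 9 each, +1 to first 2
Round 3: Ashgrove=23 Dunmere=39 Hollowpine=20 → close Dunmere (overflow 27)
  39÷2 = 19 each, +1 to first 1
Round 4: Ashgrove=43 Hollowpine=39 → close Ashgrove (overflow 33)
  43÷1 = 43 each, +1 to first 0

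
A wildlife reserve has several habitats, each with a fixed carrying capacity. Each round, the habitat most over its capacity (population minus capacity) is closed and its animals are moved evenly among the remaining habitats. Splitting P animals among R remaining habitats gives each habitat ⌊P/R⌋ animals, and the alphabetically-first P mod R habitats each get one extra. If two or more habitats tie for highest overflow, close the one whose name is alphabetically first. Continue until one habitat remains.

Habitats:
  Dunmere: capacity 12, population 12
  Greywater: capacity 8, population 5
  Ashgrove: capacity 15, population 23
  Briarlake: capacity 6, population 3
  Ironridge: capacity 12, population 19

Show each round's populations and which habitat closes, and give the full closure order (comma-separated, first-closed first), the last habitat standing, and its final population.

Closure order: Ashgrove, Ironridge, Dunmere, Briarlake
Last habitat: Greywater with 62 animals

Round 1: Ashgrove=23 Briarlake=3 Dunmere=12 Greywater=5 Ironridge=19 → close Ashgrove (overflow 8)
  23÷4 = 5 each, +1 to first 3
Round 2: Briarlake=9 Dunmere=18 Greywater=11 Ironridge=24 → close Ironridge (overflow 12)
  24÷3 = 8 each, +1 to first 0
Round 3: Briarlake=17 Dunmere=26 Greywater=19 → close Dunmere (overflow 14)
  26÷2 = 13 each, +1 to first 0
Round 4: Briarlake=30 Greywater=32 → close Briarlake (overflow 24)
  30÷1 = 30 each, +1 to first 0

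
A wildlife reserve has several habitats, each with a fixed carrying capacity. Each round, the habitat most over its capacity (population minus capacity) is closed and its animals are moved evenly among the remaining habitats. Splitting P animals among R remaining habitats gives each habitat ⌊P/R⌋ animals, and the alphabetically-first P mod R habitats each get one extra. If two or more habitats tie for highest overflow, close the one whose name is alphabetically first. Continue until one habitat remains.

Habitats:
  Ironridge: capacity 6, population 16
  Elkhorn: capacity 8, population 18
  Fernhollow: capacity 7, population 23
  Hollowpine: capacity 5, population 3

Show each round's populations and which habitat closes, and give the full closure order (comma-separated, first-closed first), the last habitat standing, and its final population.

Closure order: Fernhollow, Elkhorn, Ironridge
Last habitat: Hollowpine with 60 animals

Round 1: Elkhorn=18 Fernhollow=23 Hollowpine=3 Ironridge=16 → close Fernhollow (overflow 16)
  23÷3 = 7 each, +1 to first 2
Round 2: Elkhorn=26 Hollowpine=11 Ironridge=23 → close Elkhorn (overflow 18)
  26÷2 = 13 each, +1 to first 0
Round 3: Hollowpine=24 Ironridge=36 → close Ironridge (overflow 30)
  36÷1 = 36 each, +1 to first 0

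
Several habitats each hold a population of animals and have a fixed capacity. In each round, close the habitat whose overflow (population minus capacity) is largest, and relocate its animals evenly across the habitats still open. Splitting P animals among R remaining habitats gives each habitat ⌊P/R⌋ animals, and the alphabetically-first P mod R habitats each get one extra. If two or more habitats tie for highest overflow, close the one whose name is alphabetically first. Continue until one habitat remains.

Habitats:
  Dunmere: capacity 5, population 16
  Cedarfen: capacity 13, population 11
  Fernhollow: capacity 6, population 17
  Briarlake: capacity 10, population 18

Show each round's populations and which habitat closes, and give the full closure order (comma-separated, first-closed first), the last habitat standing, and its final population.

Closure order: Dunmere, Fernhollow, Briarlake
Last habitat: Cedarfen with 62 animals

Round 1: Briarlake=18 Cedarfen=11 Dunmere=16 Fernhollow=17 → close Dunmere (overflow 11)
  16÷3 = 5 each, +1 to first 1
Round 2: Briarlake=24 Cedarfen=16 Fernhollow=22 → close Fernhollow (overflow 16)
  22÷2 = 11 each, +1 to first 0
Round 3: Briarlake=35 Cedarfen=27 → close Briarlake (overflow 25)
  35÷1 = 35 each, +1 to first 0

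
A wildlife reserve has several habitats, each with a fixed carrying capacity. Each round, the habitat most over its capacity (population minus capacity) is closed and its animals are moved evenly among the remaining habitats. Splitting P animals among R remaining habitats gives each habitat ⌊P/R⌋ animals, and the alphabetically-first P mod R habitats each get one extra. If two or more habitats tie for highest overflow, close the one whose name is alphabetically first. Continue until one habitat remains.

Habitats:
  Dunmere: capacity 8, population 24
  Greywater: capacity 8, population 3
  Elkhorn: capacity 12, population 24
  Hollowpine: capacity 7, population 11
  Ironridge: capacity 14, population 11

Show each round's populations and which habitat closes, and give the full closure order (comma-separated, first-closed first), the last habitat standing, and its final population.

Round 1: Dunmere=24 Elkhorn=24 Greywater=3 Hollowpine=11 Ironridge=11 → close Dunmere (overflow 16)
  24÷4 = 6 each, +1 to first 0
Round 2: Elkhorn=30 Greywater=9 Hollowpine=17 Ironridge=17 → close Elkhorn (overflow 18)
  30÷3 = 10 each, +1 to first 0
Round 3: Greywater=19 Hollowpine=27 Ironridge=27 → close Hollowpine (overflow 20)
  27÷2 = 13 each, +1 to first 1
Round 4: Greywater=33 Ironridge=40 → close Ironridge (overflow 26)
  40÷1 = 40 each, +1 to first 0

Closure order: Dunmere, Elkhorn, Hollowpine, Ironridge
Last habitat: Greywater with 73 animals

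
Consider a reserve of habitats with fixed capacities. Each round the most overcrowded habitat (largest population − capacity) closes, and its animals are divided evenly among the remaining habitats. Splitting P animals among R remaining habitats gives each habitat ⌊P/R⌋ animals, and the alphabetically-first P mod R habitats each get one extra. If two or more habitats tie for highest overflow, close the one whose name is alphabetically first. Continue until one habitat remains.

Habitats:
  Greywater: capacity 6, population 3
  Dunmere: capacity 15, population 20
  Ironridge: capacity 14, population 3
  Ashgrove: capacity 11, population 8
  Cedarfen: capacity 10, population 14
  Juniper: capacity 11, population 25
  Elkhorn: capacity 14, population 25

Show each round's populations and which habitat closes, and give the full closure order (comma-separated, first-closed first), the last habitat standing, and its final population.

Closure order: Juniper, Elkhorn, Dunmere, Cedarfen, Ashgrove, Greywater
Last habitat: Ironridge with 98 animals

Round 1: Ashgrove=8 Cedarfen=14 Dunmere=20 Elkhorn=25 Greywater=3 Ironridge=3 Juniper=25 → close Juniper (overflow 14)
  25÷6 = 4 each, +1 to first 1
Round 2: Ashgrove=13 Cedarfen=18 Dunmere=24 Elkhorn=29 Greywater=7 Ironridge=7 → close Elkhorn (overflow 15)
  29÷5 = 5 each, +1 to first 4
Round 3: Ashgrove=19 Cedarfen=24 Dunmere=30 Greywater=13 Ironridge=12 → close Dunmere (overflow 15)
  30÷4 = 7 each, +1 to first 2
Round 4: Ashgrove=27 Cedarfen=32 Greywater=20 Ironridge=19 → close Cedarfen (overflow 22)
  32÷3 = 10 each, +1 to first 2
Round 5: Ashgrove=38 Greywater=31 Ironridge=29 → close Ashgrove (overflow 27)
  38÷2 = 19 each, +1 to first 0
Round 6: Greywater=50 Ironridge=48 → close Greywater (overflow 44)
  50÷1 = 50 each, +1 to first 0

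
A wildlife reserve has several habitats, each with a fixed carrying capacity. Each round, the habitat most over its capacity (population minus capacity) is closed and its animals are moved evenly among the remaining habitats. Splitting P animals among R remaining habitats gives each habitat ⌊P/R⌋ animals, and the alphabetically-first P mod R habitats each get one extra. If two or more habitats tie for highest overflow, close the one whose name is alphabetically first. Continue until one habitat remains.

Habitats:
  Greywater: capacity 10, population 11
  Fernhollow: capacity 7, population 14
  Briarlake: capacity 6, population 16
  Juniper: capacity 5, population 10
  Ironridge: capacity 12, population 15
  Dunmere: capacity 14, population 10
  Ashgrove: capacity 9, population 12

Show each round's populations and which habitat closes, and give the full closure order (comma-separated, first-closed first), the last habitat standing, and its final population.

Round 1: Ashgrove=12 Briarlake=16 Dunmere=10 Fernhollow=14 Greywater=11 Ironridge=15 Juniper=10 → close Briarlake (overflow 10)
  16÷6 = 2 each, +1 to first 4
Round 2: Ashgrove=15 Dunmere=13 Fernhollow=17 Greywater=14 Ironridge=17 Juniper=12 → close Fernhollow (overflow 10)
  17÷5 = 3 each, +1 to first 2
Round 3: Ashgrove=19 Dunmere=17 Greywater=17 Ironridge=20 Juniper=15 → close Ashgrove (overflow 10)
  19÷4 = 4 each, +1 to first 3
Round 4: Dunmere=22 Greywater=22 Ironridge=25 Juniper=19 → close Juniper (overflow 14)
  19÷3 = 6 each, +1 to first 1
Round 5: Dunmere=29 Greywater=28 Ironridge=31 → close Ironridge (overflow 19)
  31÷2 = 15 each, +1 to first 1
Round 6: Dunmere=45 Greywater=43 → close Greywater (overflow 33)
  43÷1 = 43 each, +1 to first 0

Closure order: Briarlake, Fernhollow, Ashgrove, Juniper, Ironridge, Greywater
Last habitat: Dunmere with 88 animals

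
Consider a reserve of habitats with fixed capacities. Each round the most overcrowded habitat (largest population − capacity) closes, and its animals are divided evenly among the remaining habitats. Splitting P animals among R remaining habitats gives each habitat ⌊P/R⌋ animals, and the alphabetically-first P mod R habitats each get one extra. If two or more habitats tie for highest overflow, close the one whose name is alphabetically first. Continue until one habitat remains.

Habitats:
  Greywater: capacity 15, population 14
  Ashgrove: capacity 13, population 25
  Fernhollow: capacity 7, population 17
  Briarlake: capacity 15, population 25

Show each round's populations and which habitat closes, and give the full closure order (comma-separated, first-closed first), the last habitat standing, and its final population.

Closure order: Ashgrove, Briarlake, Fernhollow
Last habitat: Greywater with 81 animals

Round 1: Ashgrove=25 Briarlake=25 Fernhollow=17 Greywater=14 → close Ashgrove (overflow 12)
  25÷3 = 8 each, +1 to first 1
Round 2: Briarlake=34 Fernhollow=25 Greywater=22 → close Briarlake (overflow 19)
  34÷2 = 17 each, +1 to first 0
Round 3: Fernhollow=42 Greywater=39 → close Fernhollow (overflow 35)
  42÷1 = 42 each, +1 to first 0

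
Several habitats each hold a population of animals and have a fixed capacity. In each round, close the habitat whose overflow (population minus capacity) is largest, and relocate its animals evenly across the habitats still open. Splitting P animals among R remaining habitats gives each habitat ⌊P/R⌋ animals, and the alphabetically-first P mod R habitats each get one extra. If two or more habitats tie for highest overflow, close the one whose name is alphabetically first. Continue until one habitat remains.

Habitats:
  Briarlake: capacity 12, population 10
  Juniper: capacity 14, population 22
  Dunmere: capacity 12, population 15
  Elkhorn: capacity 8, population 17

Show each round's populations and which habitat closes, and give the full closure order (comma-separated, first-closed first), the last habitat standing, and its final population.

Closure order: Elkhorn, Juniper, Dunmere
Last habitat: Briarlake with 64 animals

Round 1: Briarlake=10 Dunmere=15 Elkhorn=17 Juniper=22 → close Elkhorn (overflow 9)
  17÷3 = 5 each, +1 to first 2
Round 2: Briarlake=16 Dunmere=21 Juniper=27 → close Juniper (overflow 13)
  27÷2 = 13 each, +1 to first 1
Round 3: Briarlake=30 Dunmere=34 → close Dunmere (overflow 22)
  34÷1 = 34 each, +1 to first 0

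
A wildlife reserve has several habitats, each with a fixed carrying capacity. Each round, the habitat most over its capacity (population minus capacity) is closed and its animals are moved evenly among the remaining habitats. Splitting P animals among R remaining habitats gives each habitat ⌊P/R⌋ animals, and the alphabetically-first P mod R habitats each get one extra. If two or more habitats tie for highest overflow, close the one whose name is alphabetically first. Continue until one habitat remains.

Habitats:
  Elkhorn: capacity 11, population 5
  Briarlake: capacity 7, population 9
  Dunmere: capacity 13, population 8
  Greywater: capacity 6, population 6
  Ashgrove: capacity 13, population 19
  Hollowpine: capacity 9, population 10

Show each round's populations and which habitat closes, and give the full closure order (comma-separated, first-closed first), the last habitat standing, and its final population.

Round 1: Ashgrove=19 Briarlake=9 Dunmere=8 Elkhorn=5 Greywater=6 Hollowpine=10 → close Ashgrove (overflow 6)
  19÷5 = 3 each, +1 to first 4
Round 2: Briarlake=13 Dunmere=12 Elkhorn=9 Greywater=10 Hollowpine=13 → close Briarlake (overflow 6)
  13÷4 = 3 each, +1 to first 1
Round 3: Dunmere=16 Elkhorn=12 Greywater=13 Hollowpine=16 → close Greywater (overflow 7)
  13÷3 = 4 each, +1 to first 1
Round 4: Dunmere=21 Elkhorn=16 Hollowpine=20 → close Hollowpine (overflow 11)
  20÷2 = 10 each, +1 to first 0
Round 5: Dunmere=31 Elkhorn=26 → close Dunmere (overflow 18)
  31÷1 = 31 each, +1 to first 0

Closure order: Ashgrove, Briarlake, Greywater, Hollowpine, Dunmere
Last habitat: Elkhorn with 57 animals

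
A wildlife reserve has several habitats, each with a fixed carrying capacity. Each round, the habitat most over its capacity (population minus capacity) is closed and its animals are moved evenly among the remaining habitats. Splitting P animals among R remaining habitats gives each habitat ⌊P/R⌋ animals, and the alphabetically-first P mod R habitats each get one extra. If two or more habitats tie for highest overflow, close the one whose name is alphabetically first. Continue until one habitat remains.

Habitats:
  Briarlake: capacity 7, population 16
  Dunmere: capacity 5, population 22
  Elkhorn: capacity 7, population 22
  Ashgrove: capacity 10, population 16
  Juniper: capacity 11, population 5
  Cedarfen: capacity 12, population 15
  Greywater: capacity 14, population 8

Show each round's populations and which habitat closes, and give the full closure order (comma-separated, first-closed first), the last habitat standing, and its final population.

Round 1: Ashgrove=16 Briarlake=16 Cedarfen=15 Dunmere=22 Elkhorn=22 Greywater=8 Juniper=5 → close Dunmere (overflow 17)
  22÷6 = 3 each, +1 to first 4
Round 2: Ashgrove=20 Briarlake=20 Cedarfen=19 Elkhorn=26 Greywater=11 Juniper=8 → close Elkhorn (overflow 19)
  26÷5 = 5 each, +1 to first 1
Round 3: Ashgrove=26 Briarlake=25 Cedarfen=24 Greywater=16 Juniper=13 → close Briarlake (overflow 18)
  25÷4 = 6 each, +1 to first 1
Round 4: Ashgrove=33 Cedarfen=30 Greywater=22 Juniper=19 → close Ashgrove (overflow 23)
  33÷3 = 11 each, +1 to first 0
Round 5: Cedarfen=41 Greywater=33 Juniper=30 → close Cedarfen (overflow 29)
  41÷2 = 20 each, +1 to first 1
Round 6: Greywater=54 Juniper=50 → close Greywater (overflow 40)
  54÷1 = 54 each, +1 to first 0

Closure order: Dunmere, Elkhorn, Briarlake, Ashgrove, Cedarfen, Greywater
Last habitat: Juniper with 104 animals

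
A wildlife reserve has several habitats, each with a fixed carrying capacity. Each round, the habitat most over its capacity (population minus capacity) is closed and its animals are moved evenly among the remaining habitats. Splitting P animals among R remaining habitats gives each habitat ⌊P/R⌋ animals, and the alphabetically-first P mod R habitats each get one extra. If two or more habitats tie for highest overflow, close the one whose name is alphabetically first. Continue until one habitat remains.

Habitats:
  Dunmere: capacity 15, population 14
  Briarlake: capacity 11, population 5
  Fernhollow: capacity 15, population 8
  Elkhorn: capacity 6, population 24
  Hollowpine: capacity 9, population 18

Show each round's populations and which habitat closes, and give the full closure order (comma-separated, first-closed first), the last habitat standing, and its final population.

Round 1: Briarlake=5 Dunmere=14 Elkhorn=24 Fernhollow=8 Hollowpine=18 → close Elkhorn (overflow 18)
  24÷4 = 6 each, +1 to first 0
Round 2: Briarlake=11 Dunmere=20 Fernhollow=14 Hollowpine=24 → close Hollowpine (overflow 15)
  24÷3 = 8 each, +1 to first 0
Round 3: Briarlake=19 Dunmere=28 Fernhollow=22 → close Dunmere (overflow 13)
  28÷2 = 14 each, +1 to first 0
Round 4: Briarlake=33 Fernhollow=36 → close Briarlake (overflow 22)
  33÷1 = 33 each, +1 to first 0

Closure order: Elkhorn, Hollowpine, Dunmere, Briarlake
Last habitat: Fernhollow with 69 animals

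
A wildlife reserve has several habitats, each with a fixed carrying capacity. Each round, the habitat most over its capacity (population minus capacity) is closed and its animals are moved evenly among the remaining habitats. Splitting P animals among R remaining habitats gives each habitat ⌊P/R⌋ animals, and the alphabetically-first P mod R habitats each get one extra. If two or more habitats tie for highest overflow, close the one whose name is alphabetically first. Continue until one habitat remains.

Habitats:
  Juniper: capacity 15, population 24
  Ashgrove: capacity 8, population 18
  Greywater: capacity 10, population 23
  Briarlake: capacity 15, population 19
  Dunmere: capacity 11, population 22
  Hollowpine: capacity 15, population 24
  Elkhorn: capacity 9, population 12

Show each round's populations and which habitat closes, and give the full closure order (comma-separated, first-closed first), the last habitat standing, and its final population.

Closure order: Greywater, Dunmere, Ashgrove, Hollowpine, Juniper, Briarlake
Last habitat: Elkhorn with 142 animals

Round 1: Ashgrove=18 Briarlake=19 Dunmere=22 Elkhorn=12 Greywater=23 Hollowpine=24 Juniper=24 → close Greywater (overflow 13)
  23÷6 = 3 each, +1 to first 5
Round 2: Ashgrove=22 Briarlake=23 Dunmere=26 Elkhorn=16 Hollowpine=28 Juniper=27 → close Dunmere (overflow 15)
  26÷5 = 5 each, +1 to first 1
Round 3: Ashgrove=28 Briarlake=28 Elkhorn=21 Hollowpine=33 Juniper=32 → close Ashgrove (overflow 20)
  28÷4 = 7 each, +1 to first 0
Round 4: Briarlake=35 Elkhorn=28 Hollowpine=40 Juniper=39 → close Hollowpine (overflow 25)
  40÷3 = 13 each, +1 to first 1
Round 5: Briarlake=49 Elkhorn=41 Juniper=52 → close Juniper (overflow 37)
  52÷2 = 26 each, +1 to first 0
Round 6: Briarlake=75 Elkhorn=67 → close Briarlake (overflow 60)
  75÷1 = 75 each, +1 to first 0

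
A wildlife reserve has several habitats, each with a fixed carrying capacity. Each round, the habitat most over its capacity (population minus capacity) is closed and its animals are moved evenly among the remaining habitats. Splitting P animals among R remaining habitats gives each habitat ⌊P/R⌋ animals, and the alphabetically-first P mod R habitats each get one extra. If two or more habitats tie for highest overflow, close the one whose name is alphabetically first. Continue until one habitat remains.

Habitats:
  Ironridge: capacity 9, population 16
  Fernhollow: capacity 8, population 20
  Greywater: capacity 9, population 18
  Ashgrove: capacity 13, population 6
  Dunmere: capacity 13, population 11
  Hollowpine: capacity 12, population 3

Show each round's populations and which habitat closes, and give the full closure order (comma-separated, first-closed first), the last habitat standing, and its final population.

Closure order: Fernhollow, Greywater, Ironridge, Dunmere, Ashgrove
Last habitat: Hollowpine with 74 animals

Round 1: Ashgrove=6 Dunmere=11 Fernhollow=20 Greywater=18 Hollowpine=3 Ironridge=16 → close Fernhollow (overflow 12)
  20÷5 = 4 each, +1 to first 0
Round 2: Ashgrove=10 Dunmere=15 Greywater=22 Hollowpine=7 Ironridge=20 → close Greywater (overflow 13)
  22÷4 = 5 each, +1 to first 2
Round 3: Ashgrove=16 Dunmere=21 Hollowpine=12 Ironridge=25 → close Ironridge (overflow 16)
  25÷3 = 8 each, +1 to first 1
Round 4: Ashgrove=25 Dunmere=29 Hollowpine=20 → close Dunmere (overflow 16)
  29÷2 = 14 each, +1 to first 1
Round 5: Ashgrove=40 Hollowpine=34 → close Ashgrove (overflow 27)
  40÷1 = 40 each, +1 to first 0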